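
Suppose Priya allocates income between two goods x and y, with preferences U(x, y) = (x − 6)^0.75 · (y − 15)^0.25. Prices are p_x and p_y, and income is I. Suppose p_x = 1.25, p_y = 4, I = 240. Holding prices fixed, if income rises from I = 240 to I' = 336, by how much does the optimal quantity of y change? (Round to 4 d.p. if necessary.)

This is Cobb-Douglas in (x−6, y−15): tangency gives 0.75·p_y·(y−15) = 0.25·p_x·(x−6).
Substituting into the budget: x* = 6 + 0.75·(I − 6·p_x − 15·p_y)/p_x, and y* = 15 + 0.25·(…)/p_y.
Discretionary income = 240 − 6·1.25 − 15·4 = 172.5; y* = 15 + 0.25·172.5/4 = 25.7812.
At I' = 336: y* = 31.7812. Change: 31.7812 − 25.7812 = 6.

Δy* = 6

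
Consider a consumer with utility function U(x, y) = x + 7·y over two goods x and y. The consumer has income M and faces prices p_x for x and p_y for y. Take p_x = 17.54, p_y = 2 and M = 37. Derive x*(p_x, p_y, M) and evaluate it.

x* = 0

Linear utility — the consumer picks whichever good has higher MU/price: 1/17.54 = 0.057 vs 7/2 = 3.5.
y gives more utility per dollar, so spend all income on y: y* = M/p_y, x* = 0.
Numerically: x* = 0, y* = 18.5.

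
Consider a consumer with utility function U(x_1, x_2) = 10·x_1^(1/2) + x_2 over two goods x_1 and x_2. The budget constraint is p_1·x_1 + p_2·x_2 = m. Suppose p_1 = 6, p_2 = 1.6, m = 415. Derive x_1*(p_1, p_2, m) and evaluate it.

Utility is quasi-linear in x_2; the FOC for x_1 is 5/√x_1 = p_1/p_2.
Thus x_1* = (5·p_2/p_1)² — independent of m — with the rest of income spent on x_2.
Plugging in: x_1* = (5·1.6/6)² = 1.7778.

x_1* = 1.7778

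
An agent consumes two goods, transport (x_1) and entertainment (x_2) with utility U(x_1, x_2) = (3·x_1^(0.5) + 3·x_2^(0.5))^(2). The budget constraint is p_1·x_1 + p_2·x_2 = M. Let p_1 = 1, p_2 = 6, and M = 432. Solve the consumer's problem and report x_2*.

MRS = MU_x_1/MU_x_2 = (x_2/x_1)^(0.5). Set equal to p_1/p_2.
Hence x_2/x_1 = (p_1/p_2)^(1/(0.5)), i.e. raised to the 2 power.
Substitute x_2 = (x_2/x_1)·x_1 into the budget: x_1* = M/(p_1 + p_2·(x_2/x_1)).
Numerically x_2/x_1 = 0.027778, so x_1* = 432/(1 + 6·0.027778) = 370.2857 and x_2* = 0.027778·370.2857 = 10.2857.

x_2* = 10.2857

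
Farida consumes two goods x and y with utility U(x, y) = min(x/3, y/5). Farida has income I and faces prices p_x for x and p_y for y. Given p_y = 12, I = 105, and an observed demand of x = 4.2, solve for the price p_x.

p_x = 5

Leontief preferences: the optimum is at the kink where x/3 = y/5, i.e. y = (5/3)·x.
Budget: p_x·x + p_y·(5/3)·x = I, so (3·p_x + 5·p_y)·x = 3·I.
Demand: x*(p_x,p_y,I) = 3·I/(3·p_x + 5·p_y), y* = 5·I/(3·p_x + 5·p_y).
Set x* = 4.2 in the demand function and solve for p_x: p_x = 5.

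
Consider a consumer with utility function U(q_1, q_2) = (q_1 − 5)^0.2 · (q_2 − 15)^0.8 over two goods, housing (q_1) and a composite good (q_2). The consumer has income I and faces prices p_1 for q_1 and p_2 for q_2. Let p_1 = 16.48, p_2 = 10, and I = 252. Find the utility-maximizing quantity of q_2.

q_2* = 16.568

Let q_1' = q_1−5, q_2' = q_2−15. MRS = (1/4)·q_2'/q_1' = p_1/p_2.
Substituting into the budget: q_1* = 5 + 0.2·(I − 5·p_1 − 15·p_2)/p_1, and q_2* = 15 + 0.8·(…)/p_2.
Discretionary income = 252 − 5·16.48 − 15·10 = 19.6; q_2* = 15 + 0.8·19.6/10 = 16.568.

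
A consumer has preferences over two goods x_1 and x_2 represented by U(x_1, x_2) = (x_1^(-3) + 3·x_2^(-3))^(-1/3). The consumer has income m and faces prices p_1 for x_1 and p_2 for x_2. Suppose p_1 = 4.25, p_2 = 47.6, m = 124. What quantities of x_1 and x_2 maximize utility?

x_1* = 3.2213, x_2* = 2.3174

MRS = MU_x_1/MU_x_2 = (1/3)·(x_2/x_1)^(4). Set equal to p_1/p_2.
Solve for the ratio: x_2/x_1 = [3·p_1/p_2]^(0.25).
With the ratio pinned down, the budget gives x_1* = m/(p_1 + p_2·(x_2/x_1)) and x_2* = (x_2/x_1)·x_1*.
Numerically x_2/x_1 = 0.719409, so x_1* = 124/(4.25 + 47.6·0.719409) = 3.2213 and x_2* = 0.719409·3.2213 = 2.3174.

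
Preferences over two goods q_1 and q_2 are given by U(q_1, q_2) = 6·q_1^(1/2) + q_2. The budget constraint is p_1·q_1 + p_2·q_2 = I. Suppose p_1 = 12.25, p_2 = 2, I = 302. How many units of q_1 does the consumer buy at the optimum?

Set MRS = p_1/p_2: 3·q_1^(−1/2) = p_1/p_2.
Solve: √q_1 = 3·p_2/p_1, so q_1*(p_1,p_2) = (3·p_2/p_1)², and q_2* = (I − p_1·q_1*)/p_2.
Plugging in: q_1* = (3·2/12.25)² = 0.2399.

q_1* = 0.2399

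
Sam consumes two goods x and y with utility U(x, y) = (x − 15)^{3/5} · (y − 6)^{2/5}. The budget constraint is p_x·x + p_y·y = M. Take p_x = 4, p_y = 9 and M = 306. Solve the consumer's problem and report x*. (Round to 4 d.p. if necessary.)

x* = 43.8

MRS = (3/2)·(y−6)/(x−15). Tangency with p_x/p_y gives y−6 = (2/3)·(p_x/p_y)·(x−15).
Substituting into the budget: x* = 15 + 0.6·(M − 15·p_x − 6·p_y)/p_x, and y* = 6 + 0.4·(…)/p_y.
Discretionary income = 306 − 15·4 − 6·9 = 192; x* = 15 + 0.6·192/4 = 43.8.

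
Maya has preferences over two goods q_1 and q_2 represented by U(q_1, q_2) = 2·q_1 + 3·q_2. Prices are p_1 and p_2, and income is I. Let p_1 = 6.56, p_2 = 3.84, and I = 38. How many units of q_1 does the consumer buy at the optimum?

Numerically: q_1* = 0, q_2* = 9.8958.

q_1* = 0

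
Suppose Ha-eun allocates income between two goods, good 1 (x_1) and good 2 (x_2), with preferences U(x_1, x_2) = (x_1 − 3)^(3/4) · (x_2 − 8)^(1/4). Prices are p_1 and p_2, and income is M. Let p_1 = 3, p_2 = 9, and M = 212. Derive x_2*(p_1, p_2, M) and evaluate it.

x_2* = 11.6389

This is Cobb-Douglas in (x_1−3, x_2−8): tangency gives 0.75·p_2·(x_2−8) = 0.25·p_1·(x_1−3).
After buying the subsistence bundle (3, 8), a share 0.75 of the remaining income goes to x_1: x_1* = 3 + 0.75·(M − 3p_1 − 8p_2)/p_1.
Discretionary income = 212 − 3·3 − 8·9 = 131; x_2* = 8 + 0.25·131/9 = 11.6389.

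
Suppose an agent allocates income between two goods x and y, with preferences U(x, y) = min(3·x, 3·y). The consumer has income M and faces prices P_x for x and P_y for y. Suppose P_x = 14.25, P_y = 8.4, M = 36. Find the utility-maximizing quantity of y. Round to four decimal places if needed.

y* = 1.5894

With perfect complements, no substitution: consume in ratio x:y = 3:3.
Budget: P_x·x + P_y·x = M, so (3·P_x + 3·P_y)·x = 3·M.
Demand: x*(P_x,P_y,M) = 3·M/(3·P_x + 3·P_y), y* = 3·M/(3·P_x + 3·P_y).
Here 3·14.25 + 3·8.4 = 67.95, giving y* = 1.5894.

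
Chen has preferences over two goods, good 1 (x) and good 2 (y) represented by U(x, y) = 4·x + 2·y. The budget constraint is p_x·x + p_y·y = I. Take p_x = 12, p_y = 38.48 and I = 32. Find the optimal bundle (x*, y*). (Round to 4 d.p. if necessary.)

x* = 2.6667, y* = 0

Linear utility — the consumer picks whichever good has higher MU/price: 4/12 = 0.3333 vs 2/38.48 = 0.052.
x gives more utility per dollar, so spend all income on x: x* = I/p_x, y* = 0.
Numerically: x* = 2.6667, y* = 0.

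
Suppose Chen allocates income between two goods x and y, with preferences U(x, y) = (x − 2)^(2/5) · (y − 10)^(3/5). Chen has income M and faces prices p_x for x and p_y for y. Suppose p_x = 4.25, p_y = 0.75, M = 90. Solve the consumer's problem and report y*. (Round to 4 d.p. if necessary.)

This is Cobb-Douglas in (x−2, y−10): tangency gives 0.4·p_y·(y−10) = 0.6·p_x·(x−2).
After buying the subsistence bundle (2, 10), a share 0.4 of the remaining income goes to x: x* = 2 + 0.4·(M − 2p_x − 10p_y)/p_x.
Discretionary income = 90 − 2·4.25 − 10·0.75 = 74; y* = 10 + 0.6·74/0.75 = 69.2.

y* = 69.2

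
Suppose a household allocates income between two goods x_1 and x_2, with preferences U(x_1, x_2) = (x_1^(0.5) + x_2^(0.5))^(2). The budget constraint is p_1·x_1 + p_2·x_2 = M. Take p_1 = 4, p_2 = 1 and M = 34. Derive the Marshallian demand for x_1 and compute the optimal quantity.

x_1* = 1.7

MU_x_1 ∝ x_1^(-0.5), MU_x_2 ∝ x_2^(-0.5), so MRS = (x_2/x_1)^(0.5) = p_1/p_2.
Solve for the ratio: x_2/x_1 = [p_1/p_2]^(2).
With the ratio pinned down, the budget gives x_1* = M/(p_1 + p_2·(x_2/x_1)) and x_2* = (x_2/x_1)·x_1*.
Numerically x_2/x_1 = 16, so x_1* = 34/(4 + 1·16) = 1.7.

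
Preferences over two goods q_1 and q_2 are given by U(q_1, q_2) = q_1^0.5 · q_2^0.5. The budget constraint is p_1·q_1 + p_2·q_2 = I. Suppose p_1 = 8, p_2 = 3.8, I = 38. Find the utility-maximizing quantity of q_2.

q_2* = 5

MU_q_1/MU_q_2 = (0.5·q_2)/(0.5·q_1); tangency sets this equal to p_1/p_2.
Rearranging, p_2·q_2 = p_1·q_1. Substituting into the budget gives p_1·q_1·(1 + 1) = I.
Demand: q_1*(p_1,p_2,I) = 0.5·I/p_1 and q_2* = 0.5·I/p_2.
At p_1=8, p_2=3.8, I=38: q_2* = 0.5·38/3.8 = 5.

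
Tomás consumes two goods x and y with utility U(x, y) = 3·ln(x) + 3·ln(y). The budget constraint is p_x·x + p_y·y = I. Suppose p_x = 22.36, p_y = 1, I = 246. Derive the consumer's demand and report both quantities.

Tangency: MRS = y/x = p_x/p_y.
So 3·p_y·y = 3·p_x·x; combined with the budget, a share 0.5 of income goes to x.
Demand: x*(p_x,p_y,I) = 0.5·I/p_x and y* = 0.5·I/p_y.
At p_x=22.36, p_y=1, I=246: x* = 0.5·246/22.36 = 5.5009, y* = 123.

x* = 5.5009, y* = 123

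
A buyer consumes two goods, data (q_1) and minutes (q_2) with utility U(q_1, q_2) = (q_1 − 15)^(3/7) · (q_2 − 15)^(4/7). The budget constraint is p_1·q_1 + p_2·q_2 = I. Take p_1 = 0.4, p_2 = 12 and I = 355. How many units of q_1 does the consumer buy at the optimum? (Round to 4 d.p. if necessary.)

q_1* = 196.0714

This is Cobb-Douglas in (q_1−15, q_2−15): tangency gives 3/7·p_2·(q_2−15) = 4/7·p_1·(q_1−15).
After buying the subsistence bundle (15, 15), a share 3/7 of the remaining income goes to q_1: q_1* = 15 + 3/7·(I − 15p_1 − 15p_2)/p_1.
Discretionary income = 355 − 15·0.4 − 15·12 = 169; q_1* = 15 + 3/7·169/0.4 = 196.0714.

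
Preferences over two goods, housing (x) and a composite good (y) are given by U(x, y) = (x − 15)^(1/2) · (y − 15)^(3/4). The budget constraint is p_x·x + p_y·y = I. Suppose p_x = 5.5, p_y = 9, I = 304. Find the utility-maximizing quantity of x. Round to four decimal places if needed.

x* = 21.2909

MRS = (2/3)·(y−15)/(x−15). Tangency with p_x/p_y gives y−15 = (3/2)·(p_x/p_y)·(x−15).
Substituting into the budget: x* = 15 + 0.4·(I − 15·p_x − 15·p_y)/p_x, and y* = 15 + 0.6·(…)/p_y.
Discretionary income = 304 − 15·5.5 − 15·9 = 86.5; x* = 15 + 0.4·86.5/5.5 = 21.2909.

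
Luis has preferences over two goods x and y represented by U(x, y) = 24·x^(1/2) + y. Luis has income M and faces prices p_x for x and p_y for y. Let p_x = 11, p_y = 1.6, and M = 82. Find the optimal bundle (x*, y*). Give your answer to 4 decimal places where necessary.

Set MRS = p_x/p_y: 12·x^(−1/2) = p_x/p_y.
Thus x* = (12·p_y/p_x)² — independent of M — with the rest of income spent on y.
Plugging in: x* = (12·1.6/11)² = 3.0466, y* = 30.3045.

x* = 3.0466, y* = 30.3045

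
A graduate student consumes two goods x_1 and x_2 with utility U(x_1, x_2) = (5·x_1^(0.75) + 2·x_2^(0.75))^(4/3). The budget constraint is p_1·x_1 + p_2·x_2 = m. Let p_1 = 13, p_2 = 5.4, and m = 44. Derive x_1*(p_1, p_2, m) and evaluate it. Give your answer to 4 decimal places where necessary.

MRS = MU_x_1/MU_x_2 = (5/2)·(x_2/x_1)^(0.25). Set equal to p_1/p_2.
Solve for the ratio: x_2/x_1 = [(2/5)·p_1/p_2]^(4).
Substitute x_2 = (x_2/x_1)·x_1 into the budget: x_1* = m/(p_1 + p_2·(x_2/x_1)).
Numerically x_2/x_1 = 0.859881, so x_1* = 44/(13 + 5.4·0.859881) = 2.4939.

x_1* = 2.4939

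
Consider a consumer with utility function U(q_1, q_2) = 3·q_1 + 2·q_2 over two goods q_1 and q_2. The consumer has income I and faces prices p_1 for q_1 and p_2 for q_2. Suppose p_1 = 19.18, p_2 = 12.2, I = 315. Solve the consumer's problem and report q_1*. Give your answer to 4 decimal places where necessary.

q_1* = 0

q_2 gives more utility per dollar, so spend all income on q_2: q_2* = I/p_2, q_1* = 0.
Numerically: q_1* = 0, q_2* = 25.8197.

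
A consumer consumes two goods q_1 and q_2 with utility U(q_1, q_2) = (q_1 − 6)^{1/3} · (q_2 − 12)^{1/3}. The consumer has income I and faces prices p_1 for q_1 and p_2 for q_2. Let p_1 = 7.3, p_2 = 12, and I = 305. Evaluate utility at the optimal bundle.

Discretionary income = 305 − 6·7.3 − 12·12 = 117.2; q_1* = 6 + 0.5·117.2/7.3 = 14.0274; q_2* = 12 + 0.5·117.2/12 = 16.8833.
Utility at the optimum: U(14.0274, 16.8833) = 3.397.

V = 3.397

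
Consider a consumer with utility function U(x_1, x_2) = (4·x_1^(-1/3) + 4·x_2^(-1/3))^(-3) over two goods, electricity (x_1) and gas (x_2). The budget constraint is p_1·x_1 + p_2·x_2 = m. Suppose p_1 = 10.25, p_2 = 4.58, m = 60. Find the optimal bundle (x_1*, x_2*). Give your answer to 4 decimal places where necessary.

x_1* = 3.2206, x_2* = 5.8928

MRS = MU_x_1/MU_x_2 = (x_2/x_1)^(4/3). Set equal to p_1/p_2.
Hence x_2/x_1 = (p_1/p_2)^(1/(4/3)), i.e. raised to the 0.75 power.
With the ratio pinned down, the budget gives x_1* = m/(p_1 + p_2·(x_2/x_1)) and x_2* = (x_2/x_1)·x_1*.
Numerically x_2/x_1 = 1.829759, so x_1* = 60/(10.25 + 4.58·1.829759) = 3.2206 and x_2* = 1.829759·3.2206 = 5.8928.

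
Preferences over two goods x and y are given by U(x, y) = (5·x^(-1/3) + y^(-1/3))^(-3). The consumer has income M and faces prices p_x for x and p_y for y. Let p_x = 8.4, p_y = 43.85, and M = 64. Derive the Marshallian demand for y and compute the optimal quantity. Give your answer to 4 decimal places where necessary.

MU_x ∝ 5·x^(-4/3), MU_y ∝ y^(-4/3), so MRS = 5·(y/x)^(4/3) = p_x/p_y.
Hence y/x = ((1/5)·p_x/p_y)^(1/(4/3)), i.e. raised to the 0.75 power.
Substitute y = (y/x)·x into the budget: x* = M/(p_x + p_y·(y/x)).
Numerically y/x = 0.086597, so x* = 64/(8.4 + 43.85·0.086597) = 5.2471 and y* = 0.086597·5.2471 = 0.4544.

y* = 0.4544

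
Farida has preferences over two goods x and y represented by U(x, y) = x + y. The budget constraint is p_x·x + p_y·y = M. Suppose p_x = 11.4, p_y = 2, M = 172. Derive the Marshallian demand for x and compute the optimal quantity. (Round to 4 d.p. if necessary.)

Linear utility — the consumer picks whichever good has higher MU/price: 1/11.4 = 0.0877 vs 1/2 = 0.5.
y gives more utility per dollar, so spend all income on y: y* = M/p_y, x* = 0.
Numerically: x* = 0, y* = 86.

x* = 0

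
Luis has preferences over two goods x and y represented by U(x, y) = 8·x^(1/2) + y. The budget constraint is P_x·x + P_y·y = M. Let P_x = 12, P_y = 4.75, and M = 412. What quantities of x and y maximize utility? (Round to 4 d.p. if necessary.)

Set MRS = P_x/P_y: 4·x^(−1/2) = P_x/P_y.
Thus x* = (4·P_y/P_x)² — independent of M — with the rest of income spent on y.
Plugging in: x* = (4·4.75/12)² = 2.5069, y* = 80.4035.

x* = 2.5069, y* = 80.4035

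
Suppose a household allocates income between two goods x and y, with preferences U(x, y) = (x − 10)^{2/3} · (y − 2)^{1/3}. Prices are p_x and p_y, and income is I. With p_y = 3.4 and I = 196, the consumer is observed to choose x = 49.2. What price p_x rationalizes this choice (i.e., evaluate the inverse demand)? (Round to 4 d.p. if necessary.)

Let x' = x−10, y' = y−2. MRS = 2·y'/x' = p_x/p_y.
After buying the subsistence bundle (10, 2), a share 2/3 of the remaining income goes to x: x* = 10 + 2/3·(I − 10p_x − 2p_y)/p_x.
Set x* = 49.2 in the demand function and solve for p_x: p_x = 2.75.

p_x = 2.75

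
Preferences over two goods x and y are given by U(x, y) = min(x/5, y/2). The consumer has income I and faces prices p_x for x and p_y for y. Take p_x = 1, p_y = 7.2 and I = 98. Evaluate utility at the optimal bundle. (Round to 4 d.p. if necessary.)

With perfect complements, no substitution: consume in ratio x:y = 5:2.
Budget: p_x·x + p_y·(2/5)·x = I, so (5·p_x + 2·p_y)·x = 5·I.
Demand: x*(p_x,p_y,I) = 5·I/(5·p_x + 2·p_y), y* = 2·I/(5·p_x + 2·p_y).
Here 5·1 + 2·7.2 = 19.4, giving x* = 25.2577 and y* = 10.1031.
Utility at the optimum: U(25.2577, 10.1031) = 5.0515.

V = 5.0515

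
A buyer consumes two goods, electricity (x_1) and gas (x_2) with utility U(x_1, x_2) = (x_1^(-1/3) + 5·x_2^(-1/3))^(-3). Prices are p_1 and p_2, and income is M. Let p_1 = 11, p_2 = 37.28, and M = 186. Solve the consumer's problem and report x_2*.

MRS = MU_x_1/MU_x_2 = (1/5)·(x_2/x_1)^(4/3). Set equal to p_1/p_2.
Solve for the ratio: x_2/x_1 = [5·p_1/p_2]^(0.75).
Substitute x_2 = (x_2/x_1)·x_1 into the budget: x_1* = M/(p_1 + p_2·(x_2/x_1)).
Numerically x_2/x_1 = 1.338644, so x_1* = 186/(11 + 37.28·1.338644) = 3.054 and x_2* = 1.338644·3.054 = 4.0882.

x_2* = 4.0882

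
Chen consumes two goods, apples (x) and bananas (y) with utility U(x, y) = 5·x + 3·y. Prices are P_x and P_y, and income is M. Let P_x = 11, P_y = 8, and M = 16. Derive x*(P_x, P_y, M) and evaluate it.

Perfect substitutes: compare marginal utility per dollar. 5/P_x vs 3/P_y → 0.4545 vs 0.375.
x gives more utility per dollar, so spend all income on x: x* = M/P_x, y* = 0.
Numerically: x* = 1.4545, y* = 0.

x* = 1.4545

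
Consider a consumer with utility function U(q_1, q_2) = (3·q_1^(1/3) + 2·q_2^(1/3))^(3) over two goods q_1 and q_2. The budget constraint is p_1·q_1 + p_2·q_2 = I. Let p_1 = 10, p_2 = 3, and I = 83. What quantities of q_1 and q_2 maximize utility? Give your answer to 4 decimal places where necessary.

q_1* = 4.1629, q_2* = 13.7904

MU_q_1 ∝ 3·q_1^(-2/3), MU_q_2 ∝ 2·q_2^(-2/3), so MRS = (3/2)·(q_2/q_1)^(2/3) = p_1/p_2.
Solve for the ratio: q_2/q_1 = [(2/3)·p_1/p_2]^(1.5).
Substitute q_2 = (q_2/q_1)·q_1 into the budget: q_1* = I/(p_1 + p_2·(q_2/q_1)).
Numerically q_2/q_1 = 3.312693, so q_1* = 83/(10 + 3·3.312693) = 4.1629 and q_2* = 3.312693·4.1629 = 13.7904.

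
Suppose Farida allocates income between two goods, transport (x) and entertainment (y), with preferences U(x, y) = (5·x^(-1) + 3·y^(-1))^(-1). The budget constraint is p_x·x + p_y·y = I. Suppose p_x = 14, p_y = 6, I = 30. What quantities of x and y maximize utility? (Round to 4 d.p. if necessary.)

MRS = MU_x/MU_y = (5/3)·(y/x)^(2). Set equal to p_x/p_y.
Solve for the ratio: y/x = [(3/5)·p_x/p_y]^(0.5).
Substitute y = (y/x)·x into the budget: x* = I/(p_x + p_y·(y/x)).
Numerically y/x = 1.183216, so x* = 30/(14 + 6·1.183216) = 1.4218 and y* = 1.183216·1.4218 = 1.6824.

x* = 1.4218, y* = 1.6824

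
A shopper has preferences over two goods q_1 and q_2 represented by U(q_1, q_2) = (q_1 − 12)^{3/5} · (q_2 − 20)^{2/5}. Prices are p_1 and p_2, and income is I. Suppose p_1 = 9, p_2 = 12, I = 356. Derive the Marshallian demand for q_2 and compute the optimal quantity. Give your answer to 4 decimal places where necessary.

This is Cobb-Douglas in (q_1−12, q_2−20): tangency gives 0.6·p_2·(q_2−20) = 0.4·p_1·(q_1−12).
Substituting into the budget: q_1* = 12 + 0.6·(I − 12·p_1 − 20·p_2)/p_1, and q_2* = 20 + 0.4·(…)/p_2.
Discretionary income = 356 − 12·9 − 20·12 = 8; q_2* = 20 + 0.4·8/12 = 20.2667.

q_2* = 20.2667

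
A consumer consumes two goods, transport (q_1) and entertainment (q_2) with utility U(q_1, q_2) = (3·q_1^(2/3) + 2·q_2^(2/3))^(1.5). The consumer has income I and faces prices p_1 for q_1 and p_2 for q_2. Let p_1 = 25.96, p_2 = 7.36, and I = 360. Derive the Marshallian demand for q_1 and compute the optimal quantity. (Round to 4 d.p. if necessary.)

From the CES first-order condition, (3/2)·(q_2/q_1)^(1/3) = p_1/p_2.
Solve for the ratio: q_2/q_1 = [(2/3)·p_1/p_2]^(3).
Substitute q_2 = (q_2/q_1)·q_1 into the budget: q_1* = I/(p_1 + p_2·(q_2/q_1)).
Numerically q_2/q_1 = 13.001901, so q_1* = 360/(25.96 + 7.36·13.001901) = 2.9592.

q_1* = 2.9592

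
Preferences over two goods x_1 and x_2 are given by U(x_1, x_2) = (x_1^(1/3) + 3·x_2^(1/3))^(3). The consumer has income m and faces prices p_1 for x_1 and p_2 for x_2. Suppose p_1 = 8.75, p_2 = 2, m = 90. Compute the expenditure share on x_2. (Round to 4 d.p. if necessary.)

share on x_2 = 0.9157

Substitute x_2 = (x_2/x_1)·x_1 into the budget: x_1* = m/(p_1 + p_2·(x_2/x_1)).
Numerically x_2/x_1 = 47.54983, so x_1* = 90/(8.75 + 2·47.54983) = 0.8666 and x_2* = 47.54983·0.8666 = 41.2085.
Expenditure on x_2: 2·41.2085 = 82.4169; share = 0.9157.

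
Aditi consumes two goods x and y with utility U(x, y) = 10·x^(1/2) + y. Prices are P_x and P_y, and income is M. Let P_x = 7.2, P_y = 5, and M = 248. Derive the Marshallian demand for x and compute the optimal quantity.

x* = 12.0563

Utility is quasi-linear in y; the FOC for x is 5/√x = P_x/P_y.
Thus x* = (5·P_y/P_x)² — independent of M — with the rest of income spent on y.
Plugging in: x* = (5·5/7.2)² = 12.0563.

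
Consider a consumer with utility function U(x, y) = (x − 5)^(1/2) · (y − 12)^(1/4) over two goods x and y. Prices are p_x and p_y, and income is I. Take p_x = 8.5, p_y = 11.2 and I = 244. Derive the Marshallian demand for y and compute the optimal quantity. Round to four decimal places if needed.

Let x' = x−5, y' = y−12. MRS = 2·y'/x' = p_x/p_y.
After buying the subsistence bundle (5, 12), a share 2/3 of the remaining income goes to x: x* = 5 + 2/3·(I − 5p_x − 12p_y)/p_x.
Discretionary income = 244 − 5·8.5 − 12·11.2 = 67.1; y* = 12 + 1/3·67.1/11.2 = 13.997.

y* = 13.997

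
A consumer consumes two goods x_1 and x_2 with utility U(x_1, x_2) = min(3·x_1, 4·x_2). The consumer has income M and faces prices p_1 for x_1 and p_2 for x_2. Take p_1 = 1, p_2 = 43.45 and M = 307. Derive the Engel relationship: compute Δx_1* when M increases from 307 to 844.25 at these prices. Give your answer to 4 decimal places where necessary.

Leontief preferences: the optimum is at the kink where x_1/4 = x_2/3, i.e. x_2 = (3/4)·x_1.
Budget: p_1·x_1 + p_2·(3/4)·x_1 = M, so (4·p_1 + 3·p_2)·x_1 = 4·M.
Demand: x_1*(p_1,p_2,M) = 4·M/(4·p_1 + 3·p_2), x_2* = 3·M/(4·p_1 + 3·p_2).
Here 4·1 + 3·43.45 = 134.35, giving x_1* = 9.1403.
At M' = 844.25: x_1* = 25.1358. Change: 25.1358 − 9.1403 = 15.9955.

Δx_1* = 15.9955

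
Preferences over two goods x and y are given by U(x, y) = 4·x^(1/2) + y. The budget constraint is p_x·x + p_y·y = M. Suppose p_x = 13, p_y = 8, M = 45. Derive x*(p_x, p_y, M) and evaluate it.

Set MRS = p_x/p_y: 2·x^(−1/2) = p_x/p_y.
Thus x* = (2·p_y/p_x)² — independent of M — with the rest of income spent on y.
Plugging in: x* = (2·8/13)² = 1.5148.

x* = 1.5148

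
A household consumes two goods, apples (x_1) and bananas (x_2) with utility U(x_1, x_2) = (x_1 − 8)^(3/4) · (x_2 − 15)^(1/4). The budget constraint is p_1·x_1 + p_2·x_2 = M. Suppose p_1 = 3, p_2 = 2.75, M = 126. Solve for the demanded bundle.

This is Cobb-Douglas in (x_1−8, x_2−15): tangency gives 0.75·p_2·(x_2−15) = 0.25·p_1·(x_1−8).
After buying the subsistence bundle (8, 15), a share 0.75 of the remaining income goes to x_1: x_1* = 8 + 0.75·(M − 8p_1 − 15p_2)/p_1.
Discretionary income = 126 − 8·3 − 15·2.75 = 60.75; x_1* = 8 + 0.75·60.75/3 = 23.1875; x_2* = 15 + 0.25·60.75/2.75 = 20.5227.

x_1* = 23.1875, x_2* = 20.5227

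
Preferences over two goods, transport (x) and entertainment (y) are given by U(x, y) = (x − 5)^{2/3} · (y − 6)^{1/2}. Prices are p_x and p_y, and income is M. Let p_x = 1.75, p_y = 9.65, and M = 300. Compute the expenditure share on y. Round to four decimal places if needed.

share on y = 0.5264

After buying the subsistence bundle (5, 6), a share 4/7 of the remaining income goes to x: x* = 5 + 4/7·(M − 5p_x − 6p_y)/p_x.
Discretionary income = 300 − 5·1.75 − 6·9.65 = 233.35; x* = 5 + 4/7·233.35/1.75 = 81.1959; y* = 6 + 3/7·233.35/9.65 = 16.3634.
Expenditure on y: 9.65·16.3634 = 157.9071; share = 0.5264.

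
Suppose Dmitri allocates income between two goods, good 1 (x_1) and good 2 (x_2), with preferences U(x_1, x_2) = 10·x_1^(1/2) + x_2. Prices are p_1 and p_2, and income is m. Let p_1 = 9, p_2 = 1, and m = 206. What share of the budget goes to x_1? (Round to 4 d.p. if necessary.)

share on x_1 = 0.0135

Utility is quasi-linear in x_2; the FOC for x_1 is 5/√x_1 = p_1/p_2.
Solve: √x_1 = 5·p_2/p_1, so x_1*(p_1,p_2) = (5·p_2/p_1)², and x_2* = (m − p_1·x_1*)/p_2.
Plugging in: x_1* = (5·1/9)² = 0.3086, x_2* = 203.2222.
Expenditure on x_1: 9·0.3086 = 2.7778; share = 0.0135.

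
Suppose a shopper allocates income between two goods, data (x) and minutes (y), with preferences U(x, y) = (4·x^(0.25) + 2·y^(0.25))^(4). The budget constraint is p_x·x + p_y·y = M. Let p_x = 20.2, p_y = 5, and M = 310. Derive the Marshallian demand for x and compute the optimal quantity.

From the CES first-order condition, 2·(y/x)^(0.75) = p_x/p_y.
Solve for the ratio: y/x = [(1/2)·p_x/p_y]^(4/3).
With the ratio pinned down, the budget gives x* = M/(p_x + p_y·(y/x)) and y* = (y/x)·x*.
Numerically y/x = 2.553496, so x* = 310/(20.2 + 5·2.553496) = 9.4032.

x* = 9.4032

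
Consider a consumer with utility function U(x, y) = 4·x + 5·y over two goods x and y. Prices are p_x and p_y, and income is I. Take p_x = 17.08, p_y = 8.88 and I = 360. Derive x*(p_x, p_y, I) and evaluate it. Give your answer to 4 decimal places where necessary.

x* = 0

Linear utility — the consumer picks whichever good has higher MU/price: 4/17.08 = 0.2342 vs 5/8.88 = 0.5631.
y gives more utility per dollar, so spend all income on y: y* = I/p_y, x* = 0.
Numerically: x* = 0, y* = 40.5405.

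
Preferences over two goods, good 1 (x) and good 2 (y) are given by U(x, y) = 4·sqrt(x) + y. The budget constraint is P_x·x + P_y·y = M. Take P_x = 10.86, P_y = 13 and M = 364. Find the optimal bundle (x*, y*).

MU_x = 2/√x, MU_y = 1. Tangency: 2/√x = P_x/P_y.
Solve: √x = 2·P_y/P_x, so x*(P_x,P_y) = (2·P_y/P_x)², and y* = (M − P_x·x*)/P_y.
Plugging in: x* = (2·13/10.86)² = 5.7317, y* = 23.2118.

x* = 5.7317, y* = 23.2118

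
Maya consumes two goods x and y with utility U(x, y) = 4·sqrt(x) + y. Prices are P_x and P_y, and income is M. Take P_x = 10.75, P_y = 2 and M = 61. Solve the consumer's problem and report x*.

MU_x = 2/√x, MU_y = 1. Tangency: 2/√x = P_x/P_y.
Solve: √x = 2·P_y/P_x, so x*(P_x,P_y) = (2·P_y/P_x)², and y* = (M − P_x·x*)/P_y.
Plugging in: x* = (2·2/10.75)² = 0.1385.

x* = 0.1385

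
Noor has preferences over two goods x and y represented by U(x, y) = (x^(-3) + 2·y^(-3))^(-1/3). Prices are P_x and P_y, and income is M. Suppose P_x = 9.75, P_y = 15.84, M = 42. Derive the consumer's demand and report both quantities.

MU_x ∝ x^(-4), MU_y ∝ 2·y^(-4), so MRS = (1/2)·(y/x)^(4) = P_x/P_y.
Solve for the ratio: y/x = [2·P_x/P_y]^(0.25).
Substitute y = (y/x)·x into the budget: x* = M/(P_x + P_y·(y/x)).
Numerically y/x = 1.053343, so x* = 42/(9.75 + 15.84·1.053343) = 1.5888 and y* = 1.053343·1.5888 = 1.6736.

x* = 1.5888, y* = 1.6736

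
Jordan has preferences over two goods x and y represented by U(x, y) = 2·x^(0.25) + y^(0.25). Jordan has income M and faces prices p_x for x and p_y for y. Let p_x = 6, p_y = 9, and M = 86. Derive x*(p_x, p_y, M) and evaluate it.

From the CES first-order condition, 2·(y/x)^(0.75) = p_x/p_y.
Solve for the ratio: y/x = [(1/2)·p_x/p_y]^(4/3).
With the ratio pinned down, the budget gives x* = M/(p_x + p_y·(y/x)) and y* = (y/x)·x*.
Numerically y/x = 0.23112, so x* = 86/(6 + 9·0.23112) = 10.6435.

x* = 10.6435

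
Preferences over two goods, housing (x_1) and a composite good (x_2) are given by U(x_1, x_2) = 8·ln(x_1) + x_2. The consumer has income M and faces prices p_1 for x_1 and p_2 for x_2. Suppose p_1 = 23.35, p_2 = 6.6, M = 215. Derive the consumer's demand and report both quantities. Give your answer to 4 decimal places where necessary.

x_1* = 2.2612, x_2* = 24.5758

MU_x_1 = 8/x_1, MU_x_2 = 1. Tangency: 8/x_1 = p_1/p_2.
So x_1*(p_1,p_2) = 8·p_2/p_1, independent of income; and x_2* = (M − 8·p_2)/p_2.
At the given prices: x_1* = 8·6.6/23.35 = 2.2612, and x_2* = 24.5758.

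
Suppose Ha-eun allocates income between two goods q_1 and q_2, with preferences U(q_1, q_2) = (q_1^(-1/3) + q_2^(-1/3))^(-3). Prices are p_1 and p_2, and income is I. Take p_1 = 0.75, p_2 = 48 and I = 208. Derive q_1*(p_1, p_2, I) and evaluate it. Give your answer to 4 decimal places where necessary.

q_1* = 72.4405

MRS = MU_q_1/MU_q_2 = (q_2/q_1)^(4/3). Set equal to p_1/p_2.
Hence q_2/q_1 = (p_1/p_2)^(1/(4/3)), i.e. raised to the 0.75 power.
With the ratio pinned down, the budget gives q_1* = I/(p_1 + p_2·(q_2/q_1)) and q_2* = (q_2/q_1)·q_1*.
Numerically q_2/q_1 = 0.044194, so q_1* = 208/(0.75 + 48·0.044194) = 72.4405.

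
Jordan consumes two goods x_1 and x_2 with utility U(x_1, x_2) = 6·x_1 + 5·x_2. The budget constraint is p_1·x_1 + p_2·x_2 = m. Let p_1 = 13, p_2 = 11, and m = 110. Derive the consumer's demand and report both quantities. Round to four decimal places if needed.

Linear utility — the consumer picks whichever good has higher MU/price: 6/13 = 0.4615 vs 5/11 = 0.4545.
x_1 gives more utility per dollar, so spend all income on x_1: x_1* = m/p_1, x_2* = 0.
Numerically: x_1* = 8.4615, x_2* = 0.

x_1* = 8.4615, x_2* = 0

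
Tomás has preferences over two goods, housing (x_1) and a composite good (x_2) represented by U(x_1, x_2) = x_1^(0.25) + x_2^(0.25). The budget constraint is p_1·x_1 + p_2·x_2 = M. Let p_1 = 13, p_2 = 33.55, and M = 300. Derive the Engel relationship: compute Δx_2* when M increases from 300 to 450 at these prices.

Δx_2* = 1.8851

MU_x_1 ∝ x_1^(-0.75), MU_x_2 ∝ x_2^(-0.75), so MRS = (x_2/x_1)^(0.75) = p_1/p_2.
Solve for the ratio: x_2/x_1 = [p_1/p_2]^(4/3).
Substitute x_2 = (x_2/x_1)·x_1 into the budget: x_1* = M/(p_1 + p_2·(x_2/x_1)).
Numerically x_2/x_1 = 0.282489, so x_1* = 300/(13 + 33.55·0.282489) = 13.3467 and x_2* = 0.282489·13.3467 = 3.7703.
At M' = 450: x_2* = 5.6554. Change: 5.6554 − 3.7703 = 1.8851.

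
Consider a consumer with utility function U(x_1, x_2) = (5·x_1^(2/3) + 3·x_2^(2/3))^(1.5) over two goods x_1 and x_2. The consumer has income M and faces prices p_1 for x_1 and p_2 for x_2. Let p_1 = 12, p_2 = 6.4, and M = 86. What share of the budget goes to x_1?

From the CES first-order condition, (5/3)·(x_2/x_1)^(1/3) = p_1/p_2.
Hence x_2/x_1 = ((3/5)·p_1/p_2)^(1/(1/3)), i.e. raised to the 3 power.
Substitute x_2 = (x_2/x_1)·x_1 into the budget: x_1* = M/(p_1 + p_2·(x_2/x_1)).
Numerically x_2/x_1 = 1.423828, so x_1* = 86/(12 + 6.4·1.423828) = 4.0734 and x_2* = 1.423828·4.0734 = 5.7998.
Expenditure on x_1: 12·4.0734 = 48.881; share = 0.5684.

share on x_1 = 0.5684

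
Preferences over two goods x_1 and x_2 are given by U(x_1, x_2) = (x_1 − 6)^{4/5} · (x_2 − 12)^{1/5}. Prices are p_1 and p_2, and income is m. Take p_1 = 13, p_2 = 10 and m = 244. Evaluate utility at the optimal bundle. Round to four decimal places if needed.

V = 2.2609

This is Cobb-Douglas in (x_1−6, x_2−12): tangency gives 0.8·p_2·(x_2−12) = 0.2·p_1·(x_1−6).
Substituting into the budget: x_1* = 6 + 0.8·(m − 6·p_1 − 12·p_2)/p_1, and x_2* = 12 + 0.2·(…)/p_2.
Discretionary income = 244 − 6·13 − 12·10 = 46; x_1* = 6 + 0.8·46/13 = 8.8308; x_2* = 12 + 0.2·46/10 = 12.92.
Utility at the optimum: U(8.8308, 12.92) = 2.2609.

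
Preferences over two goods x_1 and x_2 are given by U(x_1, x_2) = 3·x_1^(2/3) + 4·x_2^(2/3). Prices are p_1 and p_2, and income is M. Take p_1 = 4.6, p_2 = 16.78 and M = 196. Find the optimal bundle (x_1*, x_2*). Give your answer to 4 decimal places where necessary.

x_1* = 36.1662, x_2* = 1.7661

With the ratio pinned down, the budget gives x_1* = M/(p_1 + p_2·(x_2/x_1)) and x_2* = (x_2/x_1)·x_1*.
Numerically x_2/x_1 = 0.048833, so x_1* = 196/(4.6 + 16.78·0.048833) = 36.1662 and x_2* = 0.048833·36.1662 = 1.7661.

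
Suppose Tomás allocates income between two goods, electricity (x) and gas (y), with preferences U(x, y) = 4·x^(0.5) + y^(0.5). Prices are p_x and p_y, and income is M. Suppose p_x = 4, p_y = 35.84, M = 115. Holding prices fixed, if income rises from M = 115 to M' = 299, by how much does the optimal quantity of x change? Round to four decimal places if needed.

From the CES first-order condition, 4·(y/x)^(0.5) = p_x/p_y.
Hence y/x = ((1/4)·p_x/p_y)^(1/(0.5)), i.e. raised to the 2 power.
With the ratio pinned down, the budget gives x* = M/(p_x + p_y·(y/x)) and y* = (y/x)·x*.
Numerically y/x = 0.000779, so x* = 115/(4 + 35.84·0.000779) = 28.5508.
At M' = 299: x* = 74.2322. Change: 74.2322 − 28.5508 = 45.6814.

Δx* = 45.6814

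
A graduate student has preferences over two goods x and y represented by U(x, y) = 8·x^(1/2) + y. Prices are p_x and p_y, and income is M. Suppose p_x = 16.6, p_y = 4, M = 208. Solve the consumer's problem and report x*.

x* = 0.929

MU_x = 4/√x, MU_y = 1. Tangency: 4/√x = p_x/p_y.
Thus x* = (4·p_y/p_x)² — independent of M — with the rest of income spent on y.
Plugging in: x* = (4·4/16.6)² = 0.929.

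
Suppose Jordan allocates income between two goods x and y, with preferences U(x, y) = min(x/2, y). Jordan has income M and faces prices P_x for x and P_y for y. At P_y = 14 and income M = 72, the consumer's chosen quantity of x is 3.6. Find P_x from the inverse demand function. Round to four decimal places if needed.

P_x = 13

Leontief preferences: the optimum is at the kink where x/2 = y/1, i.e. y = (1/2)·x.
Budget: P_x·x + P_y·(1/2)·x = M, so (2·P_x + P_y)·x = 2·M.
Demand: x*(P_x,P_y,M) = 2·M/(2·P_x + P_y), y* = M/(2·P_x + P_y).
Set x* = 3.6 in the demand function and solve for P_x: P_x = 13.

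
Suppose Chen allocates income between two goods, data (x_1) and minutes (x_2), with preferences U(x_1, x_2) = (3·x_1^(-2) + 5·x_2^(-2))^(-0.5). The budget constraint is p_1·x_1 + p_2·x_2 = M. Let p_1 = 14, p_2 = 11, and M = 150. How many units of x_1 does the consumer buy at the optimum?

MU_x_1 ∝ 3·x_1^(-3), MU_x_2 ∝ 5·x_2^(-3), so MRS = (3/5)·(x_2/x_1)^(3) = p_1/p_2.
Hence x_2/x_1 = ((5/3)·p_1/p_2)^(1/(3)), i.e. raised to the 1/3 power.
With the ratio pinned down, the budget gives x_1* = M/(p_1 + p_2·(x_2/x_1)) and x_2* = (x_2/x_1)·x_1*.
Numerically x_2/x_1 = 1.284876, so x_1* = 150/(14 + 11·1.284876) = 5.3317.

x_1* = 5.3317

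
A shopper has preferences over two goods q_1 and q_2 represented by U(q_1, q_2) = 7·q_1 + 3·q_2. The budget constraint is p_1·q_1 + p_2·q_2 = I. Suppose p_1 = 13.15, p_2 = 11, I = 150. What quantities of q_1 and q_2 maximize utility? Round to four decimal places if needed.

q_1* = 11.4068, q_2* = 0

q_1 gives more utility per dollar, so spend all income on q_1: q_1* = I/p_1, q_2* = 0.
Numerically: q_1* = 11.4068, q_2* = 0.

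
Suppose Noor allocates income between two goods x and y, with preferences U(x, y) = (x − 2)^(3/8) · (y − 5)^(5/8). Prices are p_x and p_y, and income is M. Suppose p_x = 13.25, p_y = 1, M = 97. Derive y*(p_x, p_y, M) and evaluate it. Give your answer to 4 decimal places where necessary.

MRS = (3/5)·(y−5)/(x−2). Tangency with p_x/p_y gives y−5 = (5/3)·(p_x/p_y)·(x−2).
After buying the subsistence bundle (2, 5), a share 0.375 of the remaining income goes to x: x* = 2 + 0.375·(M − 2p_x − 5p_y)/p_x.
Discretionary income = 97 − 2·13.25 − 5·1 = 65.5; y* = 5 + 0.625·65.5/1 = 45.9375.

y* = 45.9375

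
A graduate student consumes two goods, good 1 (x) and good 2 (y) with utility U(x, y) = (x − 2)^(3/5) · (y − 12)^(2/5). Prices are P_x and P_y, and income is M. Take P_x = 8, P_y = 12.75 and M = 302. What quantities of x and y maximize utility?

x* = 11.975, y* = 16.1725

MRS = (3/2)·(y−12)/(x−2). Tangency with P_x/P_y gives y−12 = (2/3)·(P_x/P_y)·(x−2).
After buying the subsistence bundle (2, 12), a share 0.6 of the remaining income goes to x: x* = 2 + 0.6·(M − 2P_x − 12P_y)/P_x.
Discretionary income = 302 − 2·8 − 12·12.75 = 133; x* = 2 + 0.6·133/8 = 11.975; y* = 12 + 0.4·133/12.75 = 16.1725.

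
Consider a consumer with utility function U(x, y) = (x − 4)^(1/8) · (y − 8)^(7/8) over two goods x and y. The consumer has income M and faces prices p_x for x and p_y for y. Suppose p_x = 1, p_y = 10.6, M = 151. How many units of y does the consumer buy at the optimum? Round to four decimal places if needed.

Substituting into the budget: x* = 4 + 0.125·(M − 4·p_x − 8·p_y)/p_x, and y* = 8 + 0.875·(…)/p_y.
Discretionary income = 151 − 4·1 − 8·10.6 = 62.2; y* = 8 + 0.875·62.2/10.6 = 13.1344.

y* = 13.1344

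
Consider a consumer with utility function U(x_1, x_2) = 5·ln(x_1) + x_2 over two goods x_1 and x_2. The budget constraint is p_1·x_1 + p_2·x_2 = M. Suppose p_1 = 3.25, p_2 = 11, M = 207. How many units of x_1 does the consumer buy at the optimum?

So x_1*(p_1,p_2) = 5·p_2/p_1, independent of income; and x_2* = (M − 5·p_2)/p_2.
At the given prices: x_1* = 5·11/3.25 = 16.9231.

x_1* = 16.9231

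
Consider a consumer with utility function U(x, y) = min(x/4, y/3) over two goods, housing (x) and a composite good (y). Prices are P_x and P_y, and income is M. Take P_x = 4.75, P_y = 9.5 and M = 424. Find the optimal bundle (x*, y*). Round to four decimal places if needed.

Here 4·4.75 + 3·9.5 = 47.5, giving x* = 35.7053 and y* = 26.7789.

x* = 35.7053, y* = 26.7789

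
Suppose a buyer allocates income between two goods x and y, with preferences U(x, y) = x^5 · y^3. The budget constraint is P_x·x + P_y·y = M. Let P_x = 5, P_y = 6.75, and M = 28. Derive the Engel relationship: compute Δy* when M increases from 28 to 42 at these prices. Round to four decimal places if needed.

Δy* = 0.7778

Tangency: MRS = (5/3)·y/x = P_x/P_y.
So 5·P_y·y = 3·P_x·x; combined with the budget, a share 0.625 of income goes to x.
Demand: x*(P_x,P_y,M) = 0.625·M/P_x and y* = 0.375·M/P_y.
At P_x=5, P_y=6.75, M=28: y* = 0.375·28/6.75 = 1.5556.
At M' = 42: y* = 2.3333. Change: 2.3333 − 1.5556 = 0.7778.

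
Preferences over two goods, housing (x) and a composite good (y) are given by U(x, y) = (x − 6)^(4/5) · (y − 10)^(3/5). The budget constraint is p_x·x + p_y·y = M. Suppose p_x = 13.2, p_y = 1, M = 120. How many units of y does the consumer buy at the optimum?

This is Cobb-Douglas in (x−6, y−10): tangency gives 0.8·p_y·(y−10) = 0.6·p_x·(x−6).
Substituting into the budget: x* = 6 + 4/7·(M − 6·p_x − 10·p_y)/p_x, and y* = 10 + 3/7·(…)/p_y.
Discretionary income = 120 − 6·13.2 − 10·1 = 30.8; y* = 10 + 3/7·30.8/1 = 23.2.

y* = 23.2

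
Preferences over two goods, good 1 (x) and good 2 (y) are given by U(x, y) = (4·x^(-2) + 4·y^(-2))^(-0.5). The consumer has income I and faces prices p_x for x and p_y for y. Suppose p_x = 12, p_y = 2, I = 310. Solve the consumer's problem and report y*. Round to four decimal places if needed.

Substitute y = (y/x)·x into the budget: x* = I/(p_x + p_y·(y/x)).
Numerically y/x = 1.817121, so x* = 310/(12 + 2·1.817121) = 19.8283 and y* = 1.817121·19.8283 = 36.0304.

y* = 36.0304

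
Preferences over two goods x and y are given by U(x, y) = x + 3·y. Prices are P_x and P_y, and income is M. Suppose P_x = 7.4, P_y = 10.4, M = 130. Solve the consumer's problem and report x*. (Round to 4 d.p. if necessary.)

x* = 0

Linear utility — the consumer picks whichever good has higher MU/price: 1/7.4 = 0.1351 vs 3/10.4 = 0.2885.
y gives more utility per dollar, so spend all income on y: y* = M/P_y, x* = 0.
Numerically: x* = 0, y* = 12.5.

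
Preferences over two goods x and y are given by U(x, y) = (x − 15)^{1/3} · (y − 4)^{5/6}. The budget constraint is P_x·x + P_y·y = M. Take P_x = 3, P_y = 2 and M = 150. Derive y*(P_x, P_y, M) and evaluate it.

y* = 38.6429

This is Cobb-Douglas in (x−15, y−4): tangency gives 1/3·P_y·(y−4) = 5/6·P_x·(x−15).
Substituting into the budget: x* = 15 + 2/7·(M − 15·P_x − 4·P_y)/P_x, and y* = 4 + 5/7·(…)/P_y.
Discretionary income = 150 − 15·3 − 4·2 = 97; y* = 4 + 5/7·97/2 = 38.6429.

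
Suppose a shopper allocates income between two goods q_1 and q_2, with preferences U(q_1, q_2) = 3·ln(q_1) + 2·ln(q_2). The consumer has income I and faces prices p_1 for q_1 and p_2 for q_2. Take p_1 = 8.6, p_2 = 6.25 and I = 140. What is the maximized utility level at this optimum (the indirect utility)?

V = 11.2227

Tangency: MRS = (3/2)·q_2/q_1 = p_1/p_2.
So 3·p_2·q_2 = 2·p_1·q_1; combined with the budget, a share 0.6 of income goes to q_1.
Demand: q_1*(p_1,p_2,I) = 0.6·I/p_1 and q_2* = 0.4·I/p_2.
At p_1=8.6, p_2=6.25, I=140: q_1* = 0.6·140/8.6 = 9.7674, q_2* = 8.96.
Utility at the optimum: U(9.7674, 8.96) = 11.2227.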